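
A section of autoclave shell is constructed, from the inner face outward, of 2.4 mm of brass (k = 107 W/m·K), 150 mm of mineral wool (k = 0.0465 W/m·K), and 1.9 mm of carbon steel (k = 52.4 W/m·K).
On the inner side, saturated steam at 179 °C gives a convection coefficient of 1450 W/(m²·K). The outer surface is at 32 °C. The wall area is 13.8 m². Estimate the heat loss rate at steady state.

Q ≈ 629 W

Thermal resistances in series:
R_inner film = 1/(h_i·A) = 1/(1450×13.8) = 4.998×10^-5 K/W
R_brass = L/(kA) = 0.0024/(107×13.8) = 1.625×10^-6 K/W
R_mineral wool = L/(kA) = 0.15/(0.0465×13.8) = 0.2338 K/W
R_carbon steel = L/(kA) = 0.0019/(52.4×13.8) = 2.628×10^-6 K/W
R_total = 0.2338 K/W
Q = ΔT / R_total = 147 / 0.2338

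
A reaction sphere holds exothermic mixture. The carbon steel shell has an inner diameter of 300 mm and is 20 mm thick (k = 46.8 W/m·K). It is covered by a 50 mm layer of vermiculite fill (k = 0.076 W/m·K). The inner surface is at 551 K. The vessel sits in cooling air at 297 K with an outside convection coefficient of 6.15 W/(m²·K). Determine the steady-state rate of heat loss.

Q ≈ 152 W

Each spherical layer contributes R = (1/r_i − 1/r_o)/(4πk):
R_carbon steel shell = (1/0.15 − 1/0.17)/(4π×46.8) = 0.001334 K/W
R_vermiculite fill = (1/0.17 − 1/0.22)/(4π×0.076) = 1.4 K/W
R_outer film = 1/(h·4πr_o²) = 1/(6.15×4π×0.22²) = 0.2673 K/W
R_total = 1.669 K/W
Q = ΔT/R_total = 254/1.669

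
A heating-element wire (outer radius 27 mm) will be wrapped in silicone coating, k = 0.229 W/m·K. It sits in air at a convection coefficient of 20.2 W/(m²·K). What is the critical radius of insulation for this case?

r_cr ≈ 11.3 mm

For a cylinder r_cr = k/h = 0.229/20.2
r_cr = 11.3 mm; since the bare radius (27 mm) is above r_cr, any added insulation will reduce heat loss.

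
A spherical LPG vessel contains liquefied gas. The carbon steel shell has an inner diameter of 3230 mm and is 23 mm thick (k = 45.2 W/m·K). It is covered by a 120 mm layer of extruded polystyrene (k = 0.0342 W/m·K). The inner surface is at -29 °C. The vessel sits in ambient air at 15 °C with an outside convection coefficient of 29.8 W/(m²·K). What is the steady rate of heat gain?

Q ≈ 450 W

Spherical conduction: R = (1/r_in − 1/r_out)/(4πk) per layer; series-sum.
R_carbon steel shell = (1/1.615 − 1/1.638)/(4π×45.2) = 1.531×10^-5 K/W
R_extruded polystyrene = (1/1.638 − 1/1.758)/(4π×0.0342) = 0.09696 K/W
R_outer film = 1/(h·4πr_o²) = 1/(29.8×4π×1.758²) = 8.64×10^-4 K/W
R_total = 0.09784 K/W
Q = ΔT/R_total = 44/0.09784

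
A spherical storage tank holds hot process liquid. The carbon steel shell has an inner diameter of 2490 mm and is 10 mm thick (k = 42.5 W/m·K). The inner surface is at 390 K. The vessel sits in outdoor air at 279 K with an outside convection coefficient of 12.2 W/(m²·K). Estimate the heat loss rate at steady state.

Q ≈ 26700 W

Each spherical layer contributes R = (1/r_i − 1/r_o)/(4πk):
R_carbon steel shell = (1/1.245 − 1/1.255)/(4π×42.5) = 1.198×10^-5 K/W
R_outer film = 1/(h·4πr_o²) = 1/(12.2×4π×1.255²) = 0.004141 K/W
R_total = 0.004153 K/W
Q = ΔT/R_total = 111/0.004153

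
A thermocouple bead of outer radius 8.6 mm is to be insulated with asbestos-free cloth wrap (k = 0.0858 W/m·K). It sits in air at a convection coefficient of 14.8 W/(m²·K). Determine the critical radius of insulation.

r_cr ≈ 11.6 mm

For a sphere r_cr = 2k/h = 2×0.0858/14.8
r_cr = 11.6 mm; since the bare radius (8.6 mm) is below r_cr, adding a thin layer of insulation will *increase* heat loss.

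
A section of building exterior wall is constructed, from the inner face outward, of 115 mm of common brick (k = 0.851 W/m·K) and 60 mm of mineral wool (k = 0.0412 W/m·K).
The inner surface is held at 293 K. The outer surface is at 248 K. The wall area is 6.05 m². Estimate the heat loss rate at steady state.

Q ≈ 171 W

Model the wall as resistances in series:
R_common brick = L/(kA) = 0.115/(0.851×6.05) = 0.02234 K/W
R_mineral wool = L/(kA) = 0.06/(0.0412×6.05) = 0.2407 K/W
R_total = 0.263 K/W
Q = ΔT / R_total = 45 / 0.263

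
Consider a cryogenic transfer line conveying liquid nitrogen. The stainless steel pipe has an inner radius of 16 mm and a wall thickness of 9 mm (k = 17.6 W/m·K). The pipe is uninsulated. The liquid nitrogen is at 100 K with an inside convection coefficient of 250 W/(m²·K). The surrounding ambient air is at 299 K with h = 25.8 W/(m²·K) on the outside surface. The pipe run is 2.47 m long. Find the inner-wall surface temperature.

T ≈ 127 K

Treating each annulus and film as a series resistance:
R_inner film = 1/(h_i·2πr₁L) = 1/(250×2π×0.016×2.47) = 0.01611 K/W
R_stainless steel pipe wall = ln(25/16)/(2π×17.6×2.47) = 0.001634 K/W
R_outer film = 1/(h_o·2πr_oL) = 1/(25.8×2π×0.025×2.47) = 0.0999 K/W
R_total = 0.1176 K/W
Q = ΔT/R_total = 199/0.1176
Q = 1690 W
T_interface = T_inner + Q·ΣR(inner→interface) = 100 + 1690×0.01611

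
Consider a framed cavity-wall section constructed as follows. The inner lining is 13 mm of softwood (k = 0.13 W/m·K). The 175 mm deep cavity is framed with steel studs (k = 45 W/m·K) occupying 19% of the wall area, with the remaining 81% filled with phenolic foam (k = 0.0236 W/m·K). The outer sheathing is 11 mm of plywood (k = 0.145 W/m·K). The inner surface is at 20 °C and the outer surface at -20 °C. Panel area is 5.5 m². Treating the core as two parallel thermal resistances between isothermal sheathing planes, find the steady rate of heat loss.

Sheathing layers in series; stud and cavity paths in parallel between them.
R_inner = 0.013/(0.13×5.5) = 0.01818 K/W
R_stud  = 0.175/(45×0.19×5.5) = 0.003721 K/W
R_cav   = 0.175/(0.0236×0.81×5.5) = 1.664 K/W
1/R_core = 1/R_stud + 1/R_cav → R_core = 0.003713 K/W
R_outer = 0.011/(0.145×5.5) = 0.01379 K/W
R_total = 0.03569 K/W
Q = ΔT/R_total = 40/0.03569

Q ≈ 1120 W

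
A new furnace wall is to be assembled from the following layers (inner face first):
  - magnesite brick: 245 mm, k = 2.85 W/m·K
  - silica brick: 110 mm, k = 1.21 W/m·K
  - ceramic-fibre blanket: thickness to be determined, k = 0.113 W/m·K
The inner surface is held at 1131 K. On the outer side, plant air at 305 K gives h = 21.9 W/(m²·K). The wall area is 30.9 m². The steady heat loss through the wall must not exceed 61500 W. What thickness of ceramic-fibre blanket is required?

L ≈ 21.8 mm

Model the wall as resistances in series:
R_magnesite brick = L/(kA) = 0.245/(2.85×30.9) = 0.002782 K/W
R_silica brick = L/(kA) = 0.11/(1.21×30.9) = 0.002942 K/W
R_outer film = 1/(h_o·A) = 1/(21.9×30.9) = 0.001478 K/W
Sum of the known resistances R_other = 0.007202 K/W
Required total resistance R_tot = ΔT/Q_allow = 826/61500 = 0.01343 K/W
R_ceramic-fibre blanket = R_tot − R_other = 0.006229 K/W
L = R·k·A = 0.006229×0.113×30.9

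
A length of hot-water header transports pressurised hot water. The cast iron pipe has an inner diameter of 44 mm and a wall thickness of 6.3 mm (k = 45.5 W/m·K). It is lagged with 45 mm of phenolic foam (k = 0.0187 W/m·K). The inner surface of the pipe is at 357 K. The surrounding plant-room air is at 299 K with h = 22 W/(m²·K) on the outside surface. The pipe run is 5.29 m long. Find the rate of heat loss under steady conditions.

Q ≈ 37.4 W

For a radial system each layer contributes R = ln(r_out/r_in)/(2πkL); films add R = 1/(hA).
R_cast iron pipe wall = ln(28.3/22)/(2π×45.5×5.29) = 1.665×10^-4 K/W
R_phenolic foam = ln(73.3/28.3)/(2π×0.0187×5.29) = 1.531 K/W
R_outer film = 1/(h_o·2πr_oL) = 1/(22×2π×0.0733×5.29) = 0.01866 K/W
R_total = 1.55 K/W
Q = ΔT/R_total = 58/1.55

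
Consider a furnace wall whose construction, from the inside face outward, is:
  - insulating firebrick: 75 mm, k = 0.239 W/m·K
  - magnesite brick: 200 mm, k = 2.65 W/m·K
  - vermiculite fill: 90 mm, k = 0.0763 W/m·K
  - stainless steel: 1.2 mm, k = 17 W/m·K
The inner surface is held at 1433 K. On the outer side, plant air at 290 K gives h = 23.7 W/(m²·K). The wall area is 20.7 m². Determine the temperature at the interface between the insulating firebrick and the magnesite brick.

T ≈ 1210 K

Using the resistance-network approach (series):
R_insulating firebrick = L/(kA) = 0.075/(0.239×20.7) = 0.01516 K/W
R_magnesite brick = L/(kA) = 0.2/(2.65×20.7) = 0.003646 K/W
R_vermiculite fill = L/(kA) = 0.09/(0.0763×20.7) = 0.05698 K/W
R_stainless steel = L/(kA) = 0.0012/(17×20.7) = 3.41×10^-6 K/W
R_outer film = 1/(h_o·A) = 1/(23.7×20.7) = 0.002038 K/W
R_total = 0.07783 K/W;  Q = ΔT/R_total = 1143/0.07783 = 14690 W
T_interface = T_inner − Q·ΣR(inner→interface) = 1433 − 14700×0.01516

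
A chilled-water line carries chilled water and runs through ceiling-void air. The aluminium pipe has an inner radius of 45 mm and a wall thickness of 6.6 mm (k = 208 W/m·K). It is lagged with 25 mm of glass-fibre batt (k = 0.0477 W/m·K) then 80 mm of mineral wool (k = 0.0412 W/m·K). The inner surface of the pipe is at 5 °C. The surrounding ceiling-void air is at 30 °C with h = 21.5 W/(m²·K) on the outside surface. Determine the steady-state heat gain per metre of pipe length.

q′ ≈ 6.06 W/m

For a radial system each layer contributes R = ln(r_out/r_in)/(2πkL); films add R = 1/(hA).
R_aluminium pipe wall = ln(51.6/45)/(2π×208×1) = 1.047×10^-4 K/W
R_glass-fibre batt = ln(76.6/51.6)/(2π×0.0477×1) = 1.318 K/W
R_mineral wool = ln(156.6/76.6)/(2π×0.0412×1) = 2.762 K/W
R_outer film = 1/(h_o·2πr_oL) = 1/(21.5×2π×0.1566×1) = 0.04727 K/W
R_total = 4.128 K/W
Q = ΔT/R_total = 25/4.128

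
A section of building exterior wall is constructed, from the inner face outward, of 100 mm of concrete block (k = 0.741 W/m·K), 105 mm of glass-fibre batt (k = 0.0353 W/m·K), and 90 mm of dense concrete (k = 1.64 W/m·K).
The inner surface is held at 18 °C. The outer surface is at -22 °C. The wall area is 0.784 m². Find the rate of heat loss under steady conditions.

Q ≈ 9.91 W

Thermal resistances in series:
R_concrete block = L/(kA) = 0.1/(0.741×0.784) = 0.1721 K/W
R_glass-fibre batt = L/(kA) = 0.105/(0.0353×0.784) = 3.794 K/W
R_dense concrete = L/(kA) = 0.09/(1.64×0.784) = 0.07 K/W
R_total = 4.036 K/W
Q = ΔT / R_total = 40 / 4.036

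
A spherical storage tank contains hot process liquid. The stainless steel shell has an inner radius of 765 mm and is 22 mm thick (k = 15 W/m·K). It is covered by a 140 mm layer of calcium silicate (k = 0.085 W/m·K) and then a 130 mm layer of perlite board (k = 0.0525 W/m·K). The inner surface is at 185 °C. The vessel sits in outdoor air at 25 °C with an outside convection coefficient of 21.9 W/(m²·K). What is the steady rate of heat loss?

For a spherical shell R = (1/r₁ − 1/r₂)/(4πk); film R = 1/(h·4πr²). In series:
R_stainless steel shell = (1/0.765 − 1/0.787)/(4π×15) = 1.939×10^-4 K/W
R_calcium silicate = (1/0.787 − 1/0.927)/(4π×0.085) = 0.1797 K/W
R_perlite board = (1/0.927 − 1/1.057)/(4π×0.0525) = 0.2011 K/W
R_outer film = 1/(h·4πr_o²) = 1/(21.9×4π×1.057²) = 0.003252 K/W
R_total = 0.3842 K/W
Q = ΔT/R_total = 160/0.3842

Q ≈ 416 W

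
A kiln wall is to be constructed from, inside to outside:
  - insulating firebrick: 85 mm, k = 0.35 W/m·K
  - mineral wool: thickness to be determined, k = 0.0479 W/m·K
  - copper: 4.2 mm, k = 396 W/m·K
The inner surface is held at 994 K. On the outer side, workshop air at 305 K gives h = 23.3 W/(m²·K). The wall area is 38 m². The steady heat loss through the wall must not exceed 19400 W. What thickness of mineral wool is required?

Treating each layer as a thermal resistance in series:
R_insulating firebrick = L/(kA) = 0.085/(0.35×38) = 0.006391 K/W
R_copper = L/(kA) = 0.0042/(396×38) = 2.791×10^-7 K/W
R_outer film = 1/(h_o·A) = 1/(23.3×38) = 0.001129 K/W
Sum of the known resistances R_other = 0.007521 K/W
Required total resistance R_tot = ΔT/Q_allow = 689/19400 = 0.03552 K/W
R_mineral wool = R_tot − R_other = 0.02799 K/W
L = R·k·A = 0.02799×0.0479×38

L ≈ 51 mm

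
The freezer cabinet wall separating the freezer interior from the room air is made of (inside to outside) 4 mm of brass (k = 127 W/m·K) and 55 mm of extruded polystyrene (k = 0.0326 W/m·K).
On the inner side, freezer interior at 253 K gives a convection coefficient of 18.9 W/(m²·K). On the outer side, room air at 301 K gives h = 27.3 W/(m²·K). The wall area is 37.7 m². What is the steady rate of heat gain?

Thermal resistances in series:
R_inner film = 1/(h_i·A) = 1/(18.9×37.7) = 0.001403 K/W
R_brass = L/(kA) = 0.004/(127×37.7) = 8.354×10^-7 K/W
R_extruded polystyrene = L/(kA) = 0.055/(0.0326×37.7) = 0.04475 K/W
R_outer film = 1/(h_o·A) = 1/(27.3×37.7) = 9.716×10^-4 K/W
R_total = 0.04713 K/W
Q = ΔT / R_total = 48 / 0.04713

Q ≈ 1020 W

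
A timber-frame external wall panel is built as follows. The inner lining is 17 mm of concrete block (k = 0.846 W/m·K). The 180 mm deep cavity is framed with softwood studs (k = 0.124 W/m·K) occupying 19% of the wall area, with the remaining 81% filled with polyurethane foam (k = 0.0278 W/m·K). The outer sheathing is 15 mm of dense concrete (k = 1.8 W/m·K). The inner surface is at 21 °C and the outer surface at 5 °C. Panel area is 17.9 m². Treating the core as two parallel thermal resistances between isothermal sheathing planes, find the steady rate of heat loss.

Q ≈ 72.8 W

Sheathing layers in series; stud and cavity paths in parallel between them.
R_inner = 0.017/(0.846×17.9) = 0.001123 K/W
R_stud  = 0.18/(0.124×0.19×17.9) = 0.4268 K/W
R_cav   = 0.18/(0.0278×0.81×17.9) = 0.4466 K/W
1/R_core = 1/R_stud + 1/R_cav → R_core = 0.2182 K/W
R_outer = 0.015/(1.8×17.9) = 4.655×10^-4 K/W
R_total = 0.2198 K/W
Q = ΔT/R_total = 16/0.2198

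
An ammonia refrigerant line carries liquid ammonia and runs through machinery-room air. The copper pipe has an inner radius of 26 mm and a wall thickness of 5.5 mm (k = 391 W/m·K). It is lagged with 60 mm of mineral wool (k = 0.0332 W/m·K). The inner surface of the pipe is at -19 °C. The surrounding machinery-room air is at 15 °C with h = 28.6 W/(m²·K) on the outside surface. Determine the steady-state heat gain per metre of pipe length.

q′ ≈ 6.57 W/m

For a radial system each layer contributes R = ln(r_out/r_in)/(2πkL); films add R = 1/(hA).
R_copper pipe wall = ln(31.5/26)/(2π×391×1) = 7.811×10^-5 K/W
R_mineral wool = ln(91.5/31.5)/(2π×0.0332×1) = 5.112 K/W
R_outer film = 1/(h_o·2πr_oL) = 1/(28.6×2π×0.0915×1) = 0.06082 K/W
R_total = 5.173 K/W
Q = ΔT/R_total = 34/5.173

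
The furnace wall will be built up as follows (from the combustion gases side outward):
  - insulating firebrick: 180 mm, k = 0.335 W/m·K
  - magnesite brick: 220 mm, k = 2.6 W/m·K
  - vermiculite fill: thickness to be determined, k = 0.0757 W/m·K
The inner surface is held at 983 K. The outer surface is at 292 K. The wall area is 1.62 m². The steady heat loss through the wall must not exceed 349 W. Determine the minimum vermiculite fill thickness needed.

L ≈ 196 mm

Thermal resistances in series:
R_insulating firebrick = L/(kA) = 0.18/(0.335×1.62) = 0.3317 K/W
R_magnesite brick = L/(kA) = 0.22/(2.6×1.62) = 0.05223 K/W
Sum of the known resistances R_other = 0.3839 K/W
Required total resistance R_tot = ΔT/Q_allow = 691/349 = 1.98 K/W
R_vermiculite fill = R_tot − R_other = 1.596 K/W
L = R·k·A = 1.596×0.0757×1.62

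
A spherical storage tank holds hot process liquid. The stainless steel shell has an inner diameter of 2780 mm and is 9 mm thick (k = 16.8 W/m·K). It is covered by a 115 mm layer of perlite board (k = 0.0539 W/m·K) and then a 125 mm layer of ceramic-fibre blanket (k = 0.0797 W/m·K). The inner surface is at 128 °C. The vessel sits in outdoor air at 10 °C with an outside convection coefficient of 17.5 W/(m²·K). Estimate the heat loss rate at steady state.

Each spherical layer contributes R = (1/r_i − 1/r_o)/(4πk):
R_stainless steel shell = (1/1.39 − 1/1.399)/(4π×16.8) = 2.192×10^-5 K/W
R_perlite board = (1/1.399 − 1/1.514)/(4π×0.0539) = 0.08016 K/W
R_ceramic-fibre blanket = (1/1.514 − 1/1.639)/(4π×0.0797) = 0.0503 K/W
R_outer film = 1/(h·4πr_o²) = 1/(17.5×4π×1.639²) = 0.001693 K/W
R_total = 0.1322 K/W
Q = ΔT/R_total = 118/0.1322

Q ≈ 893 W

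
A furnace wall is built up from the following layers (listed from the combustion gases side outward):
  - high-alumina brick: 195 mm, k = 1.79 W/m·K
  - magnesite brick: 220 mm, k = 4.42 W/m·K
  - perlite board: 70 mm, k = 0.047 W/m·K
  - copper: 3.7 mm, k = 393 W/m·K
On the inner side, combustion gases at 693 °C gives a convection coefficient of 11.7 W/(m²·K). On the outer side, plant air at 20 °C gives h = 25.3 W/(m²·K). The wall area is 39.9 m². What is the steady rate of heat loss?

Using the resistance-network approach (series):
R_inner film = 1/(h_i·A) = 1/(11.7×39.9) = 0.002142 K/W
R_high-alumina brick = L/(kA) = 0.195/(1.79×39.9) = 0.00273 K/W
R_magnesite brick = L/(kA) = 0.22/(4.42×39.9) = 0.001247 K/W
R_perlite board = L/(kA) = 0.07/(0.047×39.9) = 0.03733 K/W
R_copper = L/(kA) = 0.0037/(393×39.9) = 2.36×10^-7 K/W
R_outer film = 1/(h_o·A) = 1/(25.3×39.9) = 9.906×10^-4 K/W
R_total = 0.04444 K/W
Q = ΔT / R_total = 673 / 0.04444

Q ≈ 15100 W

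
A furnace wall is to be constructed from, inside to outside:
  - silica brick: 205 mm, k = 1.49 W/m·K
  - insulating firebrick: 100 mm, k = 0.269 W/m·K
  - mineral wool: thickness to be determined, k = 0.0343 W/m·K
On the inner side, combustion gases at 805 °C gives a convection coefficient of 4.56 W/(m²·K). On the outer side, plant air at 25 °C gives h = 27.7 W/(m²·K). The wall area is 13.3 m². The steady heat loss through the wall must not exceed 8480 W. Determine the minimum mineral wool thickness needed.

L ≈ 15.7 mm

Using the resistance-network approach (series):
R_inner film = 1/(h_i·A) = 1/(4.56×13.3) = 0.01649 K/W
R_silica brick = L/(kA) = 0.205/(1.49×13.3) = 0.01034 K/W
R_insulating firebrick = L/(kA) = 0.1/(0.269×13.3) = 0.02795 K/W
R_outer film = 1/(h_o·A) = 1/(27.7×13.3) = 0.002714 K/W
Sum of the known resistances R_other = 0.0575 K/W
Required total resistance R_tot = ΔT/Q_allow = 780/8480 = 0.09198 K/W
R_mineral wool = R_tot − R_other = 0.03448 K/W
L = R·k·A = 0.03448×0.0343×13.3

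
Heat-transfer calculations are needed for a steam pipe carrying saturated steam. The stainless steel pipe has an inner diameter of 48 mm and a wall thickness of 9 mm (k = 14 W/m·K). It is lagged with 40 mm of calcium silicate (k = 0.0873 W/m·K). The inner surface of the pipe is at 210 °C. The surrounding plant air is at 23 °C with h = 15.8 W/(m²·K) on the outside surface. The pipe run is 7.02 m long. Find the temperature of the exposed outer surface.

Per-layer cylindrical resistances, series-summed:
R_stainless steel pipe wall = ln(33/24)/(2π×14×7.02) = 5.157×10^-4 K/W
R_calcium silicate = ln(73/33)/(2π×0.0873×7.02) = 0.2062 K/W
R_outer film = 1/(h_o·2πr_oL) = 1/(15.8×2π×0.073×7.02) = 0.01966 K/W
R_total = 0.2264 K/W
Q = ΔT/R_total = 187/0.2264
Q = 826 W
T_interface = T_inner − Q·ΣR(inner→interface) = 210 − 826×0.2067

T ≈ 39.2 °C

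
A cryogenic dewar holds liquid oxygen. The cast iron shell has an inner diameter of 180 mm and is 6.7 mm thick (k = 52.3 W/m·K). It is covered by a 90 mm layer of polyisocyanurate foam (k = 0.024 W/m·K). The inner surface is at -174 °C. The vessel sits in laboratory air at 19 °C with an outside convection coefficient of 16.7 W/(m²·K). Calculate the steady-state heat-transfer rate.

Spherical conduction: R = (1/r_in − 1/r_out)/(4πk) per layer; series-sum.
R_cast iron shell = (1/0.09 − 1/0.0967)/(4π×52.3) = 0.001171 K/W
R_polyisocyanurate foam = (1/0.0967 − 1/0.1867)/(4π×0.024) = 16.53 K/W
R_outer film = 1/(h·4πr_o²) = 1/(16.7×4π×0.1867²) = 0.1367 K/W
R_total = 16.67 K/W
Q = ΔT/R_total = 193/16.67

Q ≈ 11.6 W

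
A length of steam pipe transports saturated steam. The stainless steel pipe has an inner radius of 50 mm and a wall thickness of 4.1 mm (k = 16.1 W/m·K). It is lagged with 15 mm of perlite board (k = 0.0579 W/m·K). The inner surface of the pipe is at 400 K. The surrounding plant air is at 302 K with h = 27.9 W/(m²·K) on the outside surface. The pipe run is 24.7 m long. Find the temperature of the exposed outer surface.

For a radial system each layer contributes R = ln(r_out/r_in)/(2πkL); films add R = 1/(hA).
R_stainless steel pipe wall = ln(54.1/50)/(2π×16.1×24.7) = 3.154×10^-5 K/W
R_perlite board = ln(69.1/54.1)/(2π×0.0579×24.7) = 0.02723 K/W
R_outer film = 1/(h_o·2πr_oL) = 1/(27.9×2π×0.0691×24.7) = 0.003342 K/W
R_total = 0.03061 K/W
Q = ΔT/R_total = 98/0.03061
Q = 3200 W
T_interface = T_inner − Q·ΣR(inner→interface) = 400 − 3200×0.02727

T ≈ 313 K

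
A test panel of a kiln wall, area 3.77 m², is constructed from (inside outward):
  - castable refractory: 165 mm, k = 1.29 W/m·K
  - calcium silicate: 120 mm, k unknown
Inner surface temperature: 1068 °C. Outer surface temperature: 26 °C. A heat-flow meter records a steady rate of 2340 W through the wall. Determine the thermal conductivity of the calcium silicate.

Treating each layer as a thermal resistance in series:
R_castable refractory = L/(kA) = 0.165/(1.29×3.77) = 0.03393 K/W
Sum of known resistances R_other = 0.03393 K/W
Total R = ΔT/Q = 1042/2340 = 0.4453 K/W
R_calcium silicate = R_total − R_other = 0.4114 K/W
k = L/(R·A) = 0.12/(0.4114×3.77)

k ≈ 0.0774 W/(m·K)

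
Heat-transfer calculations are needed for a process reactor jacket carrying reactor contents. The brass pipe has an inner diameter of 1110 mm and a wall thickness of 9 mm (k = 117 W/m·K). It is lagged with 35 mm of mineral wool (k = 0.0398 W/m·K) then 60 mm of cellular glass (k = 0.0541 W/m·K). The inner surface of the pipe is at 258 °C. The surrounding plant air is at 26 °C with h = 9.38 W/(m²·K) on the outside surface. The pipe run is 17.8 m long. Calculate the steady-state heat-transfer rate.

Per-layer cylindrical resistances, series-summed:
R_brass pipe wall = ln(564/555)/(2π×117×17.8) = 1.229×10^-6 K/W
R_mineral wool = ln(599/564)/(2π×0.0398×17.8) = 0.01353 K/W
R_cellular glass = ln(659/599)/(2π×0.0541×17.8) = 0.01578 K/W
R_outer film = 1/(h_o·2πr_oL) = 1/(9.38×2π×0.659×17.8) = 0.001446 K/W
R_total = 0.03075 K/W
Q = ΔT/R_total = 232/0.03075

Q ≈ 7540 W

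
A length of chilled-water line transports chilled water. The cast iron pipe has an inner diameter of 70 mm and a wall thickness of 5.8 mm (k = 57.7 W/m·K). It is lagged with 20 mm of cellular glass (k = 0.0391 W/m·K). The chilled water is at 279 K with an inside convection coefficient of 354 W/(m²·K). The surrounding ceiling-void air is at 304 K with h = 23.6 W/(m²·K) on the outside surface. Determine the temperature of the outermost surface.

T ≈ 302 K

Per-layer cylindrical resistances, series-summed:
R_inner film = 1/(h_i·2πr₁L) = 1/(354×2π×0.035×1) = 0.01285 K/W
R_cast iron pipe wall = ln(40.8/35)/(2π×57.7×1) = 4.229×10^-4 K/W
R_cellular glass = ln(60.8/40.8)/(2π×0.0391×1) = 1.624 K/W
R_outer film = 1/(h_o·2πr_oL) = 1/(23.6×2π×0.0608×1) = 0.1109 K/W
R_total = 1.748 K/W
Q = ΔT/R_total = 25/1.748
Q = 14.3 W/m
T_interface = T_inner + Q·ΣR(inner→interface) = 279 + 14.3×1.637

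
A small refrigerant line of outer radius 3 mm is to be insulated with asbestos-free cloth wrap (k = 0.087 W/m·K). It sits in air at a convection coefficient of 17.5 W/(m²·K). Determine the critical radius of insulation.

r_cr ≈ 4.97 mm

For a cylinder r_cr = k/h = 0.087/17.5
r_cr = 4.97 mm; since the bare radius (3 mm) is below r_cr, adding a thin layer of insulation will *increase* heat loss.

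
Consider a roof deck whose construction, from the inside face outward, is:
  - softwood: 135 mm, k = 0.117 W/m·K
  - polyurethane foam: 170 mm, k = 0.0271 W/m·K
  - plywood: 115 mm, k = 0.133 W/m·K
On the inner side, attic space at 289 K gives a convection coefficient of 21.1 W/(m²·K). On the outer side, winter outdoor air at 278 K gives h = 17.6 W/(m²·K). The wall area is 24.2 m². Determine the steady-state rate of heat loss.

Thermal resistances in series:
R_inner film = 1/(h_i·A) = 1/(21.1×24.2) = 0.001958 K/W
R_softwood = L/(kA) = 0.135/(0.117×24.2) = 0.04768 K/W
R_polyurethane foam = L/(kA) = 0.17/(0.0271×24.2) = 0.2592 K/W
R_plywood = L/(kA) = 0.115/(0.133×24.2) = 0.03573 K/W
R_outer film = 1/(h_o·A) = 1/(17.6×24.2) = 0.002348 K/W
R_total = 0.3469 K/W
Q = ΔT / R_total = 11 / 0.3469

Q ≈ 31.7 W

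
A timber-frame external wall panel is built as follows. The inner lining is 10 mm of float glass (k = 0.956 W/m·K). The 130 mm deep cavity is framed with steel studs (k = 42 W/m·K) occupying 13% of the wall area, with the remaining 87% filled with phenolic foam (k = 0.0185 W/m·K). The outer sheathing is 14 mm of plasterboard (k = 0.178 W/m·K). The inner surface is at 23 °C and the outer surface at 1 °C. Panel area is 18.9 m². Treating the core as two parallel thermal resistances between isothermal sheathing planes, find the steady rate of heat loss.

Sheathing layers in series; stud and cavity paths in parallel between them.
R_inner = 0.01/(0.956×18.9) = 5.535×10^-4 K/W
R_stud  = 0.13/(42×0.13×18.9) = 0.00126 K/W
R_cav   = 0.13/(0.0185×0.87×18.9) = 0.4274 K/W
1/R_core = 1/R_stud + 1/R_cav → R_core = 0.001256 K/W
R_outer = 0.014/(0.178×18.9) = 0.004161 K/W
R_total = 0.005971 K/W
Q = ΔT/R_total = 22/0.005971

Q ≈ 3680 W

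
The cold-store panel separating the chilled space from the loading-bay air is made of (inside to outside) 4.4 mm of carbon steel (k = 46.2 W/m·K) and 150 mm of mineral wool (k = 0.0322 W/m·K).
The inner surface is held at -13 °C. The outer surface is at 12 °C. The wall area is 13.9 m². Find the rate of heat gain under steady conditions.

Q ≈ 74.6 W

Thermal resistances in series:
R_carbon steel = L/(kA) = 0.0044/(46.2×13.9) = 6.852×10^-6 K/W
R_mineral wool = L/(kA) = 0.15/(0.0322×13.9) = 0.3351 K/W
R_total = 0.3351 K/W
Q = ΔT / R_total = 25 / 0.3351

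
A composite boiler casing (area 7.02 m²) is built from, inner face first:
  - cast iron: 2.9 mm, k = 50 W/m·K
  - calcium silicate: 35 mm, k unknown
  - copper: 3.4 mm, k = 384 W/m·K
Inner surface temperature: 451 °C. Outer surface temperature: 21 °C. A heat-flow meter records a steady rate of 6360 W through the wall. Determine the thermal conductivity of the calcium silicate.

k ≈ 0.0738 W/(m·K)

Series thermal resistances:
R_cast iron = L/(kA) = 0.0029/(50×7.02) = 8.262×10^-6 K/W
R_copper = L/(kA) = 0.0034/(384×7.02) = 1.261×10^-6 K/W
Sum of known resistances R_other = 9.523×10^-6 K/W
Total R = ΔT/Q = 430/6360 = 0.06761 K/W
R_calcium silicate = R_total − R_other = 0.0676 K/W
k = L/(R·A) = 0.035/(0.0676×7.02)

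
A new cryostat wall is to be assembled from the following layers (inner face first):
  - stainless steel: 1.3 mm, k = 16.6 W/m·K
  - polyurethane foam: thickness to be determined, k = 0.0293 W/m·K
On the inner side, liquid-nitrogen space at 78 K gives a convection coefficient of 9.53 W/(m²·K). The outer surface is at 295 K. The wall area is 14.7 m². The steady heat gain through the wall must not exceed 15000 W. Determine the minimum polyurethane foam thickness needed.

L ≈ 3.15 mm

Treating each layer as a thermal resistance in series:
R_inner film = 1/(h_i·A) = 1/(9.53×14.7) = 0.007138 K/W
R_stainless steel = L/(kA) = 0.0013/(16.6×14.7) = 5.327×10^-6 K/W
Sum of the known resistances R_other = 0.007144 K/W
Required total resistance R_tot = ΔT/Q_allow = 217/15000 = 0.01447 K/W
R_polyurethane foam = R_tot − R_other = 0.007323 K/W
L = R·k·A = 0.007323×0.0293×14.7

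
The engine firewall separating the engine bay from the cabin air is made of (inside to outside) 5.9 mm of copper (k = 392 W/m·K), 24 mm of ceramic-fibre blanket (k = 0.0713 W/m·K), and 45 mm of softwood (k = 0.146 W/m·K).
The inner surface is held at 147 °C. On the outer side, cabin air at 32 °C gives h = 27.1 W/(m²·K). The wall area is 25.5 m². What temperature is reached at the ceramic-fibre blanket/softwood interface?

Model the wall as resistances in series:
R_copper = L/(kA) = 0.0059/(392×25.5) = 5.902×10^-7 K/W
R_ceramic-fibre blanket = L/(kA) = 0.024/(0.0713×25.5) = 0.0132 K/W
R_softwood = L/(kA) = 0.045/(0.146×25.5) = 0.01209 K/W
R_outer film = 1/(h_o·A) = 1/(27.1×25.5) = 0.001447 K/W
R_total = 0.02673 K/W;  Q = ΔT/R_total = 115/0.02673 = 4301 W
T_interface = T_inner − Q·ΣR(inner→interface) = 147 − 4300×0.0132

T ≈ 90.2 °C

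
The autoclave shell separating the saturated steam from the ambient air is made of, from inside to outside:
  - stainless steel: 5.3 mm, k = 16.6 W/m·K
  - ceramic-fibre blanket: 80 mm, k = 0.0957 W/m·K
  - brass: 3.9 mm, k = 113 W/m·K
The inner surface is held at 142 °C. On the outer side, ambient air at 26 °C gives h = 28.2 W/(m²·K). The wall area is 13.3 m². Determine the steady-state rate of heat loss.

Using the resistance-network approach (series):
R_stainless steel = L/(kA) = 0.0053/(16.6×13.3) = 2.401×10^-5 K/W
R_ceramic-fibre blanket = L/(kA) = 0.08/(0.0957×13.3) = 0.06285 K/W
R_brass = L/(kA) = 0.0039/(113×13.3) = 2.595×10^-6 K/W
R_outer film = 1/(h_o·A) = 1/(28.2×13.3) = 0.002666 K/W
R_total = 0.06555 K/W
Q = ΔT / R_total = 116 / 0.06555

Q ≈ 1770 W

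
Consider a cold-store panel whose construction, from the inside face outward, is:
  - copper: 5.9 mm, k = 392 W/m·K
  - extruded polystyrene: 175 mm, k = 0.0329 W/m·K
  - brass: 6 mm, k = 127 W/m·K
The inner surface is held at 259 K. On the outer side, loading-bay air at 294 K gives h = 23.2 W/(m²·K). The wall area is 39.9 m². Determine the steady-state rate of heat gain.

Q ≈ 260 W

Thermal resistances in series:
R_copper = L/(kA) = 0.0059/(392×39.9) = 3.772×10^-7 K/W
R_extruded polystyrene = L/(kA) = 0.175/(0.0329×39.9) = 0.1333 K/W
R_brass = L/(kA) = 0.006/(127×39.9) = 1.184×10^-6 K/W
R_outer film = 1/(h_o·A) = 1/(23.2×39.9) = 0.00108 K/W
R_total = 0.1344 K/W
Q = ΔT / R_total = 35 / 0.1344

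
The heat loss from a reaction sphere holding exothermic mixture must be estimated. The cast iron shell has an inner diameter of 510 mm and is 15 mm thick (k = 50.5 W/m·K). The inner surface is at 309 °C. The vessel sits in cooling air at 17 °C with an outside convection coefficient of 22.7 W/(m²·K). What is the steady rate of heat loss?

Spherical conduction: R = (1/r_in − 1/r_out)/(4πk) per layer; series-sum.
R_cast iron shell = (1/0.255 − 1/0.27)/(4π×50.5) = 3.433×10^-4 K/W
R_outer film = 1/(h·4πr_o²) = 1/(22.7×4π×0.27²) = 0.04809 K/W
R_total = 0.04843 K/W
Q = ΔT/R_total = 292/0.04843

Q ≈ 6030 W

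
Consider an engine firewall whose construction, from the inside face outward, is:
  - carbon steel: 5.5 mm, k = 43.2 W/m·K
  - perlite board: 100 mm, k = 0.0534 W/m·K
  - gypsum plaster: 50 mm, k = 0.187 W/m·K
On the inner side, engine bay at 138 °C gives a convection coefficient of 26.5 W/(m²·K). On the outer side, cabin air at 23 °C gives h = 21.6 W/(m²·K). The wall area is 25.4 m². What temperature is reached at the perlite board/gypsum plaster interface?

T ≈ 39.2 °C

Treating each layer as a thermal resistance in series:
R_inner film = 1/(h_i·A) = 1/(26.5×25.4) = 0.001486 K/W
R_carbon steel = L/(kA) = 0.0055/(43.2×25.4) = 5.012×10^-6 K/W
R_perlite board = L/(kA) = 0.1/(0.0534×25.4) = 0.07373 K/W
R_gypsum plaster = L/(kA) = 0.05/(0.187×25.4) = 0.01053 K/W
R_outer film = 1/(h_o·A) = 1/(21.6×25.4) = 0.001823 K/W
R_total = 0.08757 K/W;  Q = ΔT/R_total = 115/0.08757 = 1313 W
T_interface = T_inner − Q·ΣR(inner→interface) = 138 − 1310×0.07522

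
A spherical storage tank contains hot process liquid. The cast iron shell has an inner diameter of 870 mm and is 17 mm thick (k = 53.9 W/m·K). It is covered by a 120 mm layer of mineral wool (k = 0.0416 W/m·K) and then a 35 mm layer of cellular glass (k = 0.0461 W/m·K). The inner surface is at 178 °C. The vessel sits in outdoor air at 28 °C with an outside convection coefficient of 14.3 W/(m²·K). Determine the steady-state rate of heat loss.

Each spherical layer contributes R = (1/r_i − 1/r_o)/(4πk):
R_cast iron shell = (1/0.435 − 1/0.452)/(4π×53.9) = 1.277×10^-4 K/W
R_mineral wool = (1/0.452 − 1/0.572)/(4π×0.0416) = 0.8879 K/W
R_cellular glass = (1/0.572 − 1/0.607)/(4π×0.0461) = 0.174 K/W
R_outer film = 1/(h·4πr_o²) = 1/(14.3×4π×0.607²) = 0.0151 K/W
R_total = 1.077 K/W
Q = ΔT/R_total = 150/1.077

Q ≈ 139 W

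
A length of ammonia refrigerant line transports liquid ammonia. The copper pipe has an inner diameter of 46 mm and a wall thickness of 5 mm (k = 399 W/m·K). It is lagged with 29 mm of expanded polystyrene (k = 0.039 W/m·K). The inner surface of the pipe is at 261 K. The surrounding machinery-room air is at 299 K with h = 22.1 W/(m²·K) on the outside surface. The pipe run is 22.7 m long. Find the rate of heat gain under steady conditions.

Q ≈ 285 W

Per-layer cylindrical resistances, series-summed:
R_copper pipe wall = ln(28/23)/(2π×399×22.7) = 3.457×10^-6 K/W
R_expanded polystyrene = ln(57/28)/(2π×0.039×22.7) = 0.1278 K/W
R_outer film = 1/(h_o·2πr_oL) = 1/(22.1×2π×0.057×22.7) = 0.005566 K/W
R_total = 0.1334 K/W
Q = ΔT/R_total = 38/0.1334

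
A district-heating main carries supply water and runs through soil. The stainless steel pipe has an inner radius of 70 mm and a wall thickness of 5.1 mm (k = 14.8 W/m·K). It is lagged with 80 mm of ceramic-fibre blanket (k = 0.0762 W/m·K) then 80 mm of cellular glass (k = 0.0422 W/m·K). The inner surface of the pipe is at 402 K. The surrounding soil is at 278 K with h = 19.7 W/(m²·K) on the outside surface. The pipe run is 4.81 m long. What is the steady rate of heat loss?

Per-layer cylindrical resistances, series-summed:
R_stainless steel pipe wall = ln(75.1/70)/(2π×14.8×4.81) = 1.572×10^-4 K/W
R_ceramic-fibre blanket = ln(155.1/75.1)/(2π×0.0762×4.81) = 0.3149 K/W
R_cellular glass = ln(235.1/155.1)/(2π×0.0422×4.81) = 0.3261 K/W
R_outer film = 1/(h_o·2πr_oL) = 1/(19.7×2π×0.2351×4.81) = 0.007144 K/W
R_total = 0.6484 K/W
Q = ΔT/R_total = 124/0.6484

Q ≈ 191 W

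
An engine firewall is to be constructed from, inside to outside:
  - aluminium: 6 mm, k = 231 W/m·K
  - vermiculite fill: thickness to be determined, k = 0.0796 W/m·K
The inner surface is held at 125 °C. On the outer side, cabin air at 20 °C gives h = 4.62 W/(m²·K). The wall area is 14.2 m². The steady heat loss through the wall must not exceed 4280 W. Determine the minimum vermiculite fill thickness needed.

L ≈ 10.5 mm

Model the wall as resistances in series:
R_aluminium = L/(kA) = 0.006/(231×14.2) = 1.829×10^-6 K/W
R_outer film = 1/(h_o·A) = 1/(4.62×14.2) = 0.01524 K/W
Sum of the known resistances R_other = 0.01524 K/W
Required total resistance R_tot = ΔT/Q_allow = 105/4280 = 0.02453 K/W
R_vermiculite fill = R_tot − R_other = 0.009288 K/W
L = R·k·A = 0.009288×0.0796×14.2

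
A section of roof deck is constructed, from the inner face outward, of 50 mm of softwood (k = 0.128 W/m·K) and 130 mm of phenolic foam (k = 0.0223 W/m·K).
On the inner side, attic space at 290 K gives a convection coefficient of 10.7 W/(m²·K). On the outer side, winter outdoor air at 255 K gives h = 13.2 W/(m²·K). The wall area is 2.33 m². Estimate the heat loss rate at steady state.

Q ≈ 12.8 W

Thermal resistances in series:
R_inner film = 1/(h_i·A) = 1/(10.7×2.33) = 0.04011 K/W
R_softwood = L/(kA) = 0.05/(0.128×2.33) = 0.1677 K/W
R_phenolic foam = L/(kA) = 0.13/(0.0223×2.33) = 2.502 K/W
R_outer film = 1/(h_o·A) = 1/(13.2×2.33) = 0.03251 K/W
R_total = 2.742 K/W
Q = ΔT / R_total = 35 / 2.742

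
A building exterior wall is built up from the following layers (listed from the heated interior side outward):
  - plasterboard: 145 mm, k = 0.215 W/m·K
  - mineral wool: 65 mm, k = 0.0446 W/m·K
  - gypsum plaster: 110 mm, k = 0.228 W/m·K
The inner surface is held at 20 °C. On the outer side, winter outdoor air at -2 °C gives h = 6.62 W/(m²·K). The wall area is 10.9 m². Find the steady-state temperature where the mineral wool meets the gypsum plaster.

Using the resistance-network approach (series):
R_plasterboard = L/(kA) = 0.145/(0.215×10.9) = 0.06187 K/W
R_mineral wool = L/(kA) = 0.065/(0.0446×10.9) = 0.1337 K/W
R_gypsum plaster = L/(kA) = 0.11/(0.228×10.9) = 0.04426 K/W
R_outer film = 1/(h_o·A) = 1/(6.62×10.9) = 0.01386 K/W
R_total = 0.2537 K/W;  Q = ΔT/R_total = 22/0.2537 = 86.72 W
T_interface = T_inner − Q·ΣR(inner→interface) = 20 − 86.7×0.1956

T ≈ 3.04 °C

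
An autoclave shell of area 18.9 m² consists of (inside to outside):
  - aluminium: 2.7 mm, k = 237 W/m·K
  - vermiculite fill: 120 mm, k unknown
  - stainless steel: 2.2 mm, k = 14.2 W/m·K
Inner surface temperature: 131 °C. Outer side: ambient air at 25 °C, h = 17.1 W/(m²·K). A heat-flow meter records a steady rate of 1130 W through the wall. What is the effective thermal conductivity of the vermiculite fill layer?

Thermal resistances in series:
R_aluminium = L/(kA) = 0.0027/(237×18.9) = 6.028×10^-7 K/W
R_stainless steel = L/(kA) = 0.0022/(14.2×18.9) = 8.197×10^-6 K/W
R_outer film = 1/(h_o·A) = 1/(17.1×18.9) = 0.003094 K/W
Sum of known resistances R_other = 0.003103 K/W
Total R = ΔT/Q = 106/1130 = 0.09381 K/W
R_vermiculite fill = R_total − R_other = 0.0907 K/W
k = L/(R·A) = 0.12/(0.0907×18.9)

k ≈ 0.07 W/(m·K)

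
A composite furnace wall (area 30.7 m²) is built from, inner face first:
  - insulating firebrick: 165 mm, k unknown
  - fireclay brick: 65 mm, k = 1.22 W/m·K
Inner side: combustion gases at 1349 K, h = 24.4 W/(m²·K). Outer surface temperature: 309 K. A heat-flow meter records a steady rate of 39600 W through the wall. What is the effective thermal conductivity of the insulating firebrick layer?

k ≈ 0.232 W/(m·K)

Model the wall as resistances in series:
R_inner film = 1/(h_i·A) = 1/(24.4×30.7) = 0.001335 K/W
R_fireclay brick = L/(kA) = 0.065/(1.22×30.7) = 0.001735 K/W
Sum of known resistances R_other = 0.00307 K/W
Total R = ΔT/Q = 1040/39600 = 0.02626 K/W
R_insulating firebrick = R_total − R_other = 0.02319 K/W
k = L/(R·A) = 0.165/(0.02319×30.7)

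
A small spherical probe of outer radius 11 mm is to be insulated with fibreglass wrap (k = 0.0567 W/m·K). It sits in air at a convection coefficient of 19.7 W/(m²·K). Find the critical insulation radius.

r_cr ≈ 5.76 mm

For a sphere r_cr = 2k/h = 2×0.0567/19.7
r_cr = 5.76 mm; since the bare radius (11 mm) is above r_cr, any added insulation will reduce heat loss.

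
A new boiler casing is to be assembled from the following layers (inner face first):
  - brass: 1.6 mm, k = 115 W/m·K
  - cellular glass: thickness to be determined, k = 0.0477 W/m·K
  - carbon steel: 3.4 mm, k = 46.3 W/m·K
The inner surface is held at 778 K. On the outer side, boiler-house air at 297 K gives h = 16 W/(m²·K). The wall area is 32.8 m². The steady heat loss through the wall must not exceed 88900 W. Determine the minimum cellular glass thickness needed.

Treating each layer as a thermal resistance in series:
R_brass = L/(kA) = 0.0016/(115×32.8) = 4.242×10^-7 K/W
R_carbon steel = L/(kA) = 0.0034/(46.3×32.8) = 2.239×10^-6 K/W
R_outer film = 1/(h_o·A) = 1/(16×32.8) = 0.001905 K/W
Sum of the known resistances R_other = 0.001908 K/W
Required total resistance R_tot = ΔT/Q_allow = 481/88900 = 0.005411 K/W
R_cellular glass = R_tot − R_other = 0.003502 K/W
L = R·k·A = 0.003502×0.0477×32.8

L ≈ 5.48 mm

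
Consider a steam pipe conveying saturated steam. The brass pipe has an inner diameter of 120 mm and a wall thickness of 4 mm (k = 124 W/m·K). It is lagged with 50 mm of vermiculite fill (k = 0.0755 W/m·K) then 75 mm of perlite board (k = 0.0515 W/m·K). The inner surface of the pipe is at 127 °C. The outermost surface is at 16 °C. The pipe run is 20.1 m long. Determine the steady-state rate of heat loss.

Q ≈ 803 W

Treating each annulus and film as a series resistance:
R_brass pipe wall = ln(64/60)/(2π×124×20.1) = 4.121×10^-6 K/W
R_vermiculite fill = ln(114/64)/(2π×0.0755×20.1) = 0.06055 K/W
R_perlite board = ln(189/114)/(2π×0.0515×20.1) = 0.07773 K/W
R_total = 0.1383 K/W
Q = ΔT/R_total = 111/0.1383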